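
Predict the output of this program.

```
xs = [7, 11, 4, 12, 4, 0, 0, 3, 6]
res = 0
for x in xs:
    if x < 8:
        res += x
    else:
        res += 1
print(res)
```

26

x=7: <8, res = 0+7 = 7
x=11: not <8, res = 7+1 = 8
x=4: <8, res = 8+4 = 12
x=12: not <8, res = 12+1 = 13
x=4: <8, res = 13+4 = 17
x=0: <8, res = 17+0 = 17
x=0: <8, res = 17+0 = 17
x=3: <8, res = 17+3 = 20
x=6: <8, res = 20+6 = 26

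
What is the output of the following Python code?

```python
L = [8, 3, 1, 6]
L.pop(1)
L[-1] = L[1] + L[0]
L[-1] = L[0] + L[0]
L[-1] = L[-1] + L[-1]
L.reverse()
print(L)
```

[32, 1, 8]

pop(1) removes 3 → [8, 1, 6]
L[-1] = L[1]+L[0] = 1+8 = 9 → [8, 1, 9]
L[-1] = L[0]+L[0] = 8+8 = 16 → [8, 1, 16]
L[-1] = L[-1]+L[-1] = 16+16 = 32 → [8, 1, 32]
reverse → [32, 1, 8]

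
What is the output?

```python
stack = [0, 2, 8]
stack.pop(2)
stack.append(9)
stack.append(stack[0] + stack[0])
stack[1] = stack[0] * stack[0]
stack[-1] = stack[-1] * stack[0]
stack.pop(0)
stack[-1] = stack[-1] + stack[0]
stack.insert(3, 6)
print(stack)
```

pop(2) removes 8 → [0, 2]
append 9 → [0, 2, 9]
append stack[0]+stack[0] = 0+0 = 0 → [0, 2, 9, 0]
stack[1] = stack[0]*stack[0] = 0*0 = 0 → [0, 0, 9, 0]
stack[-1] = stack[-1]*stack[0] = 0*0 = 0 → [0, 0, 9, 0]
pop(0) removes 0 → [0, 9, 0]
stack[-1] = stack[-1]+stack[0] = 0+0 = 0 → [0, 9, 0]
insert 6 at 3 → [0, 9, 0, 6]

[0, 9, 0, 6]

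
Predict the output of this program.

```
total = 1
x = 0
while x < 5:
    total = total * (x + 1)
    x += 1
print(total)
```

120

x=0: total = 1*1 = 1
x=1: total = 1*2 = 2
x=2: total = 2*3 = 6
x=3: total = 6*4 = 24
x=4: total = 24*5 = 120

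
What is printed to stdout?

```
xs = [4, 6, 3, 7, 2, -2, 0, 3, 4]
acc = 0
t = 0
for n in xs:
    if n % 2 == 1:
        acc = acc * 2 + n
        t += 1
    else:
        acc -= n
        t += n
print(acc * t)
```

-935

n=4: not odd, acc = 0-4 = -4; t=4
n=6: not odd, acc = (-4)-6 = -10; t=10
n=3: odd, acc = (-10)*2+3 = -17; t=11
n=7: odd, acc = (-17)*2+7 = -27; t=12
n=2: not odd, acc = (-27)-2 = -29; t=14
n=-2: not odd, acc = (-29)-(-2) = -27; t=12
n=0: not odd, acc = (-27)-0 = -27; t=12
n=3: odd, acc = (-27)*2+3 = -51; t=13
n=4: not odd, acc = (-51)-4 = -55; t=17
acc*t = (-55)*17 = -935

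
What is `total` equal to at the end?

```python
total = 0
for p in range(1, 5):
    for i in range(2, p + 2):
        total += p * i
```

95

p=1,i=2: total = 0+2 = 2
p=2,i=2: total = 2+4 = 6
p=2,i=3: total = 6+6 = 12
p=3,i=2: total = 12+6 = 18
p=3,i=3: total = 18+9 = 27
p=3,i=4: total = 27+12 = 39
p=4,i=2: total = 39+8 = 47
p=4,i=3: total = 47+12 = 59
p=4,i=4: total = 59+16 = 75
p=4,i=5: total = 75+20 = 95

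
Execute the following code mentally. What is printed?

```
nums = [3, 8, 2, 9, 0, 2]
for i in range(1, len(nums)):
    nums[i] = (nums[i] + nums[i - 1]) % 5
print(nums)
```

[3, 1, 3, 2, 2, 4]

i=1: nums[1] = (8+3)%5 = 1 → [3, 1, 2, 9, 0, 2]
i=2: nums[2] = (2+1)%5 = 3 → [3, 1, 3, 9, 0, 2]
i=3: nums[3] = (9+3)%5 = 2 → [3, 1, 3, 2, 0, 2]
i=4: nums[4] = (0+2)%5 = 2 → [3, 1, 3, 2, 2, 2]
i=5: nums[5] = (2+2)%5 = 4 → [3, 1, 3, 2, 2, 4]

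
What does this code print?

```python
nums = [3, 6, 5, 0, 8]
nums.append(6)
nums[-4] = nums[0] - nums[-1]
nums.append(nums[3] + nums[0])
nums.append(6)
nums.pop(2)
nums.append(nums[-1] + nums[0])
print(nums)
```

append 6 → [3, 6, 5, 0, 8, 6]
nums[-4] = nums[0]-nums[-1] = 3-6 = -3 → [3, 6, -3, 0, 8, 6]
append nums[3]+nums[0] = 0+3 = 3 → [3, 6, -3, 0, 8, 6, 3]
append 6 → [3, 6, -3, 0, 8, 6, 3, 6]
pop(2) removes -3 → [3, 6, 0, 8, 6, 3, 6]
append nums[-1]+nums[0] = 6+3 = 9 → [3, 6, 0, 8, 6, 3, 6, 9]

[3, 6, 0, 8, 6, 3, 6, 9]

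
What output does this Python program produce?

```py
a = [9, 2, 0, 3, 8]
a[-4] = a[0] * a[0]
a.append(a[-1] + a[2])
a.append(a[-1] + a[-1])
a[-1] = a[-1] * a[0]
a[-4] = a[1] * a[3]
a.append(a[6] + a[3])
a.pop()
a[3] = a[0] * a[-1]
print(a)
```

[9, 81, 0, 1296, 8, 8, 144]

a[-4] = a[0]*a[0] = 9*9 = 81 → [9, 81, 0, 3, 8]
append a[-1]+a[2] = 8+0 = 8 → [9, 81, 0, 3, 8, 8]
append a[-1]+a[-1] = 8+8 = 16 → [9, 81, 0, 3, 8, 8, 16]
a[-1] = a[-1]*a[0] = 16*9 = 144 → [9, 81, 0, 3, 8, 8, 144]
a[-4] = a[1]*a[3] = 81*3 = 243 → [9, 81, 0, 243, 8, 8, 144]
append a[6]+a[3] = 144+243 = 387 → [9, 81, 0, 243, 8, 8, 144, 387]
pop() removes 387 → [9, 81, 0, 243, 8, 8, 144]
a[3] = a[0]*a[-1] = 9*144 = 1296 → [9, 81, 0, 1296, 8, 8, 144]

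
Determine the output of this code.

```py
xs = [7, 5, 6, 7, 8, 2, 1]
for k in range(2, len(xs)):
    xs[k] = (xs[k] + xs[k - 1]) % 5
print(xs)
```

[7, 5, 1, 3, 1, 3, 4]

k=2: xs[2] = (6+5)%5 = 1 → [7, 5, 1, 7, 8, 2, 1]
k=3: xs[3] = (7+1)%5 = 3 → [7, 5, 1, 3, 8, 2, 1]
k=4: xs[4] = (8+3)%5 = 1 → [7, 5, 1, 3, 1, 2, 1]
k=5: xs[5] = (2+1)%5 = 3 → [7, 5, 1, 3, 1, 3, 1]
k=6: xs[6] = (1+3)%5 = 4 → [7, 5, 1, 3, 1, 3, 4]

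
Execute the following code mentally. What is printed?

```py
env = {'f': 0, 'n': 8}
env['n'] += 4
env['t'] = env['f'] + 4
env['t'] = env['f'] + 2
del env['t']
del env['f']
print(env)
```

env['n'] = 8+4 = 12 → {'f': 0, 'n': 12}
env['t'] = env['f']+4 = 4 → {'f': 0, 'n': 12, 't': 4}
env['t'] = env['f']+2 = 2 → {'f': 0, 'n': 12, 't': 2}
del 't' → {'f': 0, 'n': 12}
del 'f' → {'n': 12}

{'n': 12}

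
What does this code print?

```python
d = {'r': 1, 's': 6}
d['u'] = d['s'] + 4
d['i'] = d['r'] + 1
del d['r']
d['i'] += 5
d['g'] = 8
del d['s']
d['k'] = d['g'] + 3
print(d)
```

d['u'] = d['s']+4 = 10 → {'r': 1, 's': 6, 'u': 10}
d['i'] = d['r']+1 = 2 → {'r': 1, 's': 6, 'u': 10, 'i': 2}
del 'r' → {'s': 6, 'u': 10, 'i': 2}
d['i'] = 2+5 = 7 → {'s': 6, 'u': 10, 'i': 7}
d['g'] = 8 → {'s': 6, 'u': 10, 'i': 7, 'g': 8}
del 's' → {'u': 10, 'i': 7, 'g': 8}
d['k'] = d['g']+3 = 11 → {'u': 10, 'i': 7, 'g': 8, 'k': 11}

{'u': 10, 'i': 7, 'g': 8, 'k': 11}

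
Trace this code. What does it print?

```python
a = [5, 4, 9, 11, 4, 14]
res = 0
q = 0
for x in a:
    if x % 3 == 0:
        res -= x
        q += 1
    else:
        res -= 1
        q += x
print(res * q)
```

x=5: not %3==0, res = 0-1 = -1; q=5
x=4: not %3==0, res = (-1)-1 = -2; q=9
x=9: %3==0, res = (-2)-9 = -11; q=10
x=11: not %3==0, res = (-11)-1 = -12; q=21
x=4: not %3==0, res = (-12)-1 = -13; q=25
x=14: not %3==0, res = (-13)-1 = -14; q=39
res*q = (-14)*39 = -546

-546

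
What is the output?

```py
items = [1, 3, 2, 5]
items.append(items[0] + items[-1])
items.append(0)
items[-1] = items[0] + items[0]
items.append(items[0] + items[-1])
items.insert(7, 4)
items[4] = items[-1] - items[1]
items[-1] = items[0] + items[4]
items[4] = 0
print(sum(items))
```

append items[0]+items[-1] = 1+5 = 6 → [1, 3, 2, 5, 6]
append 0 → [1, 3, 2, 5, 6, 0]
items[-1] = items[0]+items[0] = 1+1 = 2 → [1, 3, 2, 5, 6, 2]
append items[0]+items[-1] = 1+2 = 3 → [1, 3, 2, 5, 6, 2, 3]
insert 4 at 7 → [1, 3, 2, 5, 6, 2, 3, 4]
items[4] = items[-1]-items[1] = 4-3 = 1 → [1, 3, 2, 5, 1, 2, 3, 4]
items[-1] = items[0]+items[4] = 1+1 = 2 → [1, 3, 2, 5, 1, 2, 3, 2]
items[4] = 0 → [1, 3, 2, 5, 0, 2, 3, 2]
sum = 18

18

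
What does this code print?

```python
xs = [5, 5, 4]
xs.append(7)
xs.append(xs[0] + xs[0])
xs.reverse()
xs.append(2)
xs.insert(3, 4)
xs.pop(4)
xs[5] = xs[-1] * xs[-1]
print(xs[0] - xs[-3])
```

append 7 → [5, 5, 4, 7]
append xs[0]+xs[0] = 5+5 = 10 → [5, 5, 4, 7, 10]
reverse → [10, 7, 4, 5, 5]
append 2 → [10, 7, 4, 5, 5, 2]
insert 4 at 3 → [10, 7, 4, 4, 5, 5, 2]
pop(4) removes 5 → [10, 7, 4, 4, 5, 2]
xs[5] = xs[-1]*xs[-1] = 2*2 = 4 → [10, 7, 4, 4, 5, 4]
xs[0]-xs[-3] = 10-4 = 6

6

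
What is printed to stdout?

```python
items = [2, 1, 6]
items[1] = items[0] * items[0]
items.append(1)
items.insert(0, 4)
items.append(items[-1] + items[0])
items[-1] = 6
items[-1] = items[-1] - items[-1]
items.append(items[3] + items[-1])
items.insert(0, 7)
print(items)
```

[7, 4, 2, 4, 6, 1, 0, 6]

items[1] = items[0]*items[0] = 2*2 = 4 → [2, 4, 6]
append 1 → [2, 4, 6, 1]
insert 4 at 0 → [4, 2, 4, 6, 1]
append items[-1]+items[0] = 1+4 = 5 → [4, 2, 4, 6, 1, 5]
items[-1] = 6 → [4, 2, 4, 6, 1, 6]
items[-1] = items[-1]-items[-1] = 6-6 = 0 → [4, 2, 4, 6, 1, 0]
append items[3]+items[-1] = 6+0 = 6 → [4, 2, 4, 6, 1, 0, 6]
insert 7 at 0 → [7, 4, 2, 4, 6, 1, 0, 6]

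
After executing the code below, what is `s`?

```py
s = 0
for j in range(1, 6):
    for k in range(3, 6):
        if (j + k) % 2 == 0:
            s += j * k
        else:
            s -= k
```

68

j=1,k=3: even sum, s = 0+3 = 3
j=1,k=4: odd sum, s = 3-4 = -1
j=1,k=5: even sum, s = (-1)+5 = 4
j=2,k=3: odd sum, s = 4-3 = 1
j=2,k=4: even sum, s = 1+8 = 9
j=2,k=5: odd sum, s = 9-5 = 4
j=3,k=3: even sum, s = 4+9 = 13
j=3,k=4: odd sum, s = 13-4 = 9
j=3,k=5: even sum, s = 9+15 = 24
j=4,k=3: odd sum, s = 24-3 = 21
j=4,k=4: even sum, s = 21+16 = 37
j=4,k=5: odd sum, s = 37-5 = 32
j=5,k=3: even sum, s = 32+15 = 47
j=5,k=4: odd sum, s = 47-4 = 43
j=5,k=5: even sum, s = 43+25 = 68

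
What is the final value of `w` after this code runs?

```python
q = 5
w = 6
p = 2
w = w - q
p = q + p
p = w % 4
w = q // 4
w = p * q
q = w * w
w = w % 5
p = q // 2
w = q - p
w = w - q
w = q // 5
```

w = 6-5 = 1
p = 5+2 = 7
p = 1%4 = 1
w = 5//4 = 1
w = 1*5 = 5
q = 5*5 = 25
w = 5%5 = 0
p = 25//2 = 12
w = 25-12 = 13
w = 13-25 = -12
w = 25//5 = 5

5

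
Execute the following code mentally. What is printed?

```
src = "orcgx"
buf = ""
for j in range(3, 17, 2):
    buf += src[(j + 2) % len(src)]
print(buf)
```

j=3: add src[0]='o' → 'o'
j=5: add src[2]='c' → 'oc'
j=7: add src[4]='x' → 'ocx'
j=9: add src[1]='r' → 'ocxr'
j=11: add src[3]='g' → 'ocxrg'
j=13: add src[0]='o' → 'ocxrgo'
j=15: add src[2]='c' → 'ocxrgoc'

ocxrgoc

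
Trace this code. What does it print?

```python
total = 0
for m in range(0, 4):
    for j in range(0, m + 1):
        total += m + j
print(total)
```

30

m=0,j=0: total = 0+0 = 0
m=1,j=0: total = 0+1 = 1
m=1,j=1: total = 1+2 = 3
m=2,j=0: total = 3+2 = 5
m=2,j=1: total = 5+3 = 8
m=2,j=2: total = 8+4 = 12
m=3,j=0: total = 12+3 = 15
m=3,j=1: total = 15+4 = 19
m=3,j=2: total = 19+5 = 24
m=3,j=3: total = 24+6 = 30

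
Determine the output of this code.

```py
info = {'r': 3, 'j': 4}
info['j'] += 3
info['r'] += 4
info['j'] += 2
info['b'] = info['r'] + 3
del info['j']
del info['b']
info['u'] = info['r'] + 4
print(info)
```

info['j'] = 4+3 = 7 → {'r': 3, 'j': 7}
info['r'] = 3+4 = 7 → {'r': 7, 'j': 7}
info['j'] = 7+2 = 9 → {'r': 7, 'j': 9}
info['b'] = info['r']+3 = 10 → {'r': 7, 'j': 9, 'b': 10}
del 'j' → {'r': 7, 'b': 10}
del 'b' → {'r': 7}
info['u'] = info['r']+4 = 11 → {'r': 7, 'u': 11}

{'r': 7, 'u': 11}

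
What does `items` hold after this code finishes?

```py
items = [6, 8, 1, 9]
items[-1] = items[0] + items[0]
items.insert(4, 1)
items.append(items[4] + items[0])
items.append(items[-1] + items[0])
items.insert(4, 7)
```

items[-1] = items[0]+items[0] = 6+6 = 12 → [6, 8, 1, 12]
insert 1 at 4 → [6, 8, 1, 12, 1]
append items[4]+items[0] = 1+6 = 7 → [6, 8, 1, 12, 1, 7]
append items[-1]+items[0] = 7+6 = 13 → [6, 8, 1, 12, 1, 7, 13]
insert 7 at 4 → [6, 8, 1, 12, 7, 1, 7, 13]

[6, 8, 1, 12, 7, 1, 7, 13]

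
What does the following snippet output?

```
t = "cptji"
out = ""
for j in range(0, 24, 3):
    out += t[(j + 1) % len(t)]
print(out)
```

pitcjpit

j=0: add t[1]='p' → 'p'
j=3: add t[4]='i' → 'pi'
j=6: add t[2]='t' → 'pit'
j=9: add t[0]='c' → 'pitc'
j=12: add t[3]='j' → 'pitcj'
j=15: add t[1]='p' → 'pitcjp'
j=18: add t[4]='i' → 'pitcjpi'
j=21: add t[2]='t' → 'pitcjpit'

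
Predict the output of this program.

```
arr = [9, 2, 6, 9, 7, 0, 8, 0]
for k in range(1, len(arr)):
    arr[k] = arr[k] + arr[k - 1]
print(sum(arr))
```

211

k=1: arr[1] = 2+9 = 11 → [9, 11, 6, 9, 7, 0, 8, 0]
k=2: arr[2] = 6+11 = 17 → [9, 11, 17, 9, 7, 0, 8, 0]
k=3: arr[3] = 9+17 = 26 → [9, 11, 17, 26, 7, 0, 8, 0]
k=4: arr[4] = 7+26 = 33 → [9, 11, 17, 26, 33, 0, 8, 0]
k=5: arr[5] = 0+33 = 33 → [9, 11, 17, 26, 33, 33, 8, 0]
k=6: arr[6] = 8+33 = 41 → [9, 11, 17, 26, 33, 33, 41, 0]
k=7: arr[7] = 0+41 = 41 → [9, 11, 17, 26, 33, 33, 41, 41]
sum = 211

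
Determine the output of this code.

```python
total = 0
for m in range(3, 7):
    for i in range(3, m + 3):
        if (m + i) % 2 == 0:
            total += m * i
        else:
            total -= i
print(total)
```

210

m=3,i=3: even sum, total = 0+9 = 9
m=3,i=4: odd sum, total = 9-4 = 5
m=3,i=5: even sum, total = 5+15 = 20
m=4,i=3: odd sum, total = 20-3 = 17
m=4,i=4: even sum, total = 17+16 = 33
m=4,i=5: odd sum, total = 33-5 = 28
m=4,i=6: even sum, total = 28+24 = 52
m=5,i=3: even sum, total = 52+15 = 67
m=5,i=4: odd sum, total = 67-4 = 63
m=5,i=5: even sum, total = 63+25 = 88
m=5,i=6: odd sum, total = 88-6 = 82
m=5,i=7: even sum, total = 82+35 = 117
m=6,i=3: odd sum, total = 117-3 = 114
m=6,i=4: even sum, total = 114+24 = 138
m=6,i=5: odd sum, total = 138-5 = 133
m=6,i=6: even sum, total = 133+36 = 169
m=6,i=7: odd sum, total = 169-7 = 162
m=6,i=8: even sum, total = 162+48 = 210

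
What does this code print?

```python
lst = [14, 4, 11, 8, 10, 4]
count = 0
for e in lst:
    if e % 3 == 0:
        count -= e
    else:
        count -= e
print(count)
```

e=14: not %3==0, count = 0-14 = -14
e=4: not %3==0, count = (-14)-4 = -18
e=11: not %3==0, count = (-18)-11 = -29
e=8: not %3==0, count = (-29)-8 = -37
e=10: not %3==0, count = (-37)-10 = -47
e=4: not %3==0, count = (-47)-4 = -51

-51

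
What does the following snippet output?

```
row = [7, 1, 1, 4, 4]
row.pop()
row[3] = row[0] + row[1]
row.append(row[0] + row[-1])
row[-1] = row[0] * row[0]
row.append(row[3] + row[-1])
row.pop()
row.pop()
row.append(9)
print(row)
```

pop() removes 4 → [7, 1, 1, 4]
row[3] = row[0]+row[1] = 7+1 = 8 → [7, 1, 1, 8]
append row[0]+row[-1] = 7+8 = 15 → [7, 1, 1, 8, 15]
row[-1] = row[0]*row[0] = 7*7 = 49 → [7, 1, 1, 8, 49]
append row[3]+row[-1] = 8+49 = 57 → [7, 1, 1, 8, 49, 57]
pop() removes 57 → [7, 1, 1, 8, 49]
pop() removes 49 → [7, 1, 1, 8]
append 9 → [7, 1, 1, 8, 9]

[7, 1, 1, 8, 9]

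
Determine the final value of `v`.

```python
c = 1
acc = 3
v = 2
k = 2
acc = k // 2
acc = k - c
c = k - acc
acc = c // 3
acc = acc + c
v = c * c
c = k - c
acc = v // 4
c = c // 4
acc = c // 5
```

acc = 2//2 = 1
acc = 2-1 = 1
c = 2-1 = 1
acc = 1//3 = 0
acc = 0+1 = 1
v = 1*1 = 1
c = 2-1 = 1
acc = 1//4 = 0
c = 1//4 = 0
acc = 0//5 = 0

1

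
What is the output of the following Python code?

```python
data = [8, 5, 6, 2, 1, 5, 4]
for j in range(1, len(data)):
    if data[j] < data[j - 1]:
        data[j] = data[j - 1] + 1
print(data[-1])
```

j=1: 5<8, data[1] = 8+1 = 9 → [8, 9, 6, 2, 1, 5, 4]
j=2: 6<9, data[2] = 9+1 = 10 → [8, 9, 10, 2, 1, 5, 4]
j=3: 2<10, data[3] = 10+1 = 11 → [8, 9, 10, 11, 1, 5, 4]
j=4: 1<11, data[4] = 11+1 = 12 → [8, 9, 10, 11, 12, 5, 4]
j=5: 5<12, data[5] = 12+1 = 13 → [8, 9, 10, 11, 12, 13, 4]
j=6: 4<13, data[6] = 13+1 = 14 → [8, 9, 10, 11, 12, 13, 14]

14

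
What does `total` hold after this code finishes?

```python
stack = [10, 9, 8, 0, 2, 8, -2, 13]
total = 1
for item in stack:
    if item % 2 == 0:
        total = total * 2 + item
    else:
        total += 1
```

item=10: even, total = 1*2+10 = 12
item=9: not even, total = 12+1 = 13
item=8: even, total = 13*2+8 = 34
item=0: even, total = 34*2+0 = 68
item=2: even, total = 68*2+2 = 138
item=8: even, total = 138*2+8 = 284
item=-2: even, total = 284*2+(-2) = 566
item=13: not even, total = 566+1 = 567

567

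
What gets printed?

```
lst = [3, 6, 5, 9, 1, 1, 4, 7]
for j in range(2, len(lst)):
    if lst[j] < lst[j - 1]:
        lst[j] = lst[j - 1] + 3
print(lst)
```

j=2: 5<6, lst[2] = 6+3 = 9 → [3, 6, 9, 9, 1, 1, 4, 7]
j=3: 9>=9, unchanged → [3, 6, 9, 9, 1, 1, 4, 7]
j=4: 1<9, lst[4] = 9+3 = 12 → [3, 6, 9, 9, 12, 1, 4, 7]
j=5: 1<12, lst[5] = 12+3 = 15 → [3, 6, 9, 9, 12, 15, 4, 7]
j=6: 4<15, lst[6] = 15+3 = 18 → [3, 6, 9, 9, 12, 15, 18, 7]
j=7: 7<18, lst[7] = 18+3 = 21 → [3, 6, 9, 9, 12, 15, 18, 21]

[3, 6, 9, 9, 12, 15, 18, 21]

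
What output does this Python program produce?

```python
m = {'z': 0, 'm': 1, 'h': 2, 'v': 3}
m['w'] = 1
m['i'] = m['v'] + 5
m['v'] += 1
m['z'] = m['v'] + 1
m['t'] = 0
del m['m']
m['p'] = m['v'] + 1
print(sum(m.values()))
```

25

m['w'] = 1 → {'z': 0, 'm': 1, 'h': 2, 'v': 3, 'w': 1}
m['i'] = m['v']+5 = 8 → {'z': 0, 'm': 1, 'h': 2, 'v': 3, 'w': 1, 'i': 8}
m['v'] = 3+1 = 4 → {'z': 0, 'm': 1, 'h': 2, 'v': 4, 'w': 1, 'i': 8}
m['z'] = m['v']+1 = 5 → {'z': 5, 'm': 1, 'h': 2, 'v': 4, 'w': 1, 'i': 8}
m['t'] = 0 → {'z': 5, 'm': 1, 'h': 2, 'v': 4, 'w': 1, 'i': 8, 't': 0}
del 'm' → {'z': 5, 'h': 2, 'v': 4, 'w': 1, 'i': 8, 't': 0}
m['p'] = m['v']+1 = 5 → {'z': 5, 'h': 2, 'v': 4, 'w': 1, 'i': 8, 't': 0, 'p': 5}
sum of values = 25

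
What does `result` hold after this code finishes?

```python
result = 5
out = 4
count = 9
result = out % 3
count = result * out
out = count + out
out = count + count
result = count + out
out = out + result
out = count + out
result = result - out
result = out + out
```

48

result = 4%3 = 1
count = 1*4 = 4
out = 4+4 = 8
out = 4+4 = 8
result = 4+8 = 12
out = 8+12 = 20
out = 4+20 = 24
result = 12-24 = -12
result = 24+24 = 48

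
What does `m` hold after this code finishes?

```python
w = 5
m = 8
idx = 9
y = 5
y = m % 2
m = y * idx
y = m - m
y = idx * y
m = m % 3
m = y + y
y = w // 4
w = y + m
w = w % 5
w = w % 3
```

0

y = 8%2 = 0
m = 0*9 = 0
y = 0-0 = 0
y = 9*0 = 0
m = 0%3 = 0
m = 0+0 = 0
y = 5//4 = 1
w = 1+0 = 1
w = 1%5 = 1
w = 1%3 = 1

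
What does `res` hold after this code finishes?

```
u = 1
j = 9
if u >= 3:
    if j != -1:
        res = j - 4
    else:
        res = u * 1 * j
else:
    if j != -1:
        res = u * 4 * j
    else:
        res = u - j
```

u=1, j=9
u >= 3 is False; j != -1 is True
→ res = u * 4 * j = 36

36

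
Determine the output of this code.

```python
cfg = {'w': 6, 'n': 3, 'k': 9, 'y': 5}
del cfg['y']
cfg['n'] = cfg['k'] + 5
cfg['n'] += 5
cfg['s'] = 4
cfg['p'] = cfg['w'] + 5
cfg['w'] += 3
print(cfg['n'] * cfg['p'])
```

del 'y' → {'w': 6, 'n': 3, 'k': 9}
cfg['n'] = cfg['k']+5 = 14 → {'w': 6, 'n': 14, 'k': 9}
cfg['n'] = 14+5 = 19 → {'w': 6, 'n': 19, 'k': 9}
cfg['s'] = 4 → {'w': 6, 'n': 19, 'k': 9, 's': 4}
cfg['p'] = cfg['w']+5 = 11 → {'w': 6, 'n': 19, 'k': 9, 's': 4, 'p': 11}
cfg['w'] = 6+3 = 9 → {'w': 9, 'n': 19, 'k': 9, 's': 4, 'p': 11}
cfg['n']*cfg['p'] = 19*11 = 209

209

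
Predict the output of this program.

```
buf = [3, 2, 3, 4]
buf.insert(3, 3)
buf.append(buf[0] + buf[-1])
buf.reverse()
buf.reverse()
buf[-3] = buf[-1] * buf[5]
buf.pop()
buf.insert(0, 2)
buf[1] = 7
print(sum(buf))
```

67

insert 3 at 3 → [3, 2, 3, 3, 4]
append buf[0]+buf[-1] = 3+4 = 7 → [3, 2, 3, 3, 4, 7]
reverse → [7, 4, 3, 3, 2, 3]
reverse → [3, 2, 3, 3, 4, 7]
buf[-3] = buf[-1]*buf[5] = 7*7 = 49 → [3, 2, 3, 49, 4, 7]
pop() removes 7 → [3, 2, 3, 49, 4]
insert 2 at 0 → [2, 3, 2, 3, 49, 4]
buf[1] = 7 → [2, 7, 2, 3, 49, 4]
sum = 67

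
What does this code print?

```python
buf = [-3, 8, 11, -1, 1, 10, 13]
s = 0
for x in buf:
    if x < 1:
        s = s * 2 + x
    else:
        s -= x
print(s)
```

x=-3: <1, s = 0*2+(-3) = -3
x=8: not <1, s = (-3)-8 = -11
x=11: not <1, s = (-11)-11 = -22
x=-1: <1, s = (-22)*2+(-1) = -45
x=1: not <1, s = (-45)-1 = -46
x=10: not <1, s = (-46)-10 = -56
x=13: not <1, s = (-56)-13 = -69

-69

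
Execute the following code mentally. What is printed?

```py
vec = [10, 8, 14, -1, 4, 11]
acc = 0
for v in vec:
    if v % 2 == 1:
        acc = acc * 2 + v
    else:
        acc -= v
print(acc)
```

v=10: not odd, acc = 0-10 = -10
v=8: not odd, acc = (-10)-8 = -18
v=14: not odd, acc = (-18)-14 = -32
v=-1: odd, acc = (-32)*2+(-1) = -65
v=4: not odd, acc = (-65)-4 = -69
v=11: odd, acc = (-69)*2+11 = -127

-127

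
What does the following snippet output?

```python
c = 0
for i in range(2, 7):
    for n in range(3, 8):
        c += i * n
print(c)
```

500

i=2,n=3: c = 0+6 = 6
i=2,n=4: c = 6+8 = 14
i=2,n=5: c = 14+10 = 24
i=2,n=6: c = 24+12 = 36
i=2,n=7: c = 36+14 = 50
i=3,n=3: c = 50+9 = 59
i=3,n=4: c = 59+12 = 71
i=3,n=5: c = 71+15 = 86
i=3,n=6: c = 86+18 = 104
i=3,n=7: c = 104+21 = 125
i=4,n=3: c = 125+12 = 137
i=4,n=4: c = 137+16 = 153
i=4,n=5: c = 153+20 = 173
i=4,n=6: c = 173+24 = 197
i=4,n=7: c = 197+28 = 225
i=5,n=3: c = 225+15 = 240
i=5,n=4: c = 240+20 = 260
i=5,n=5: c = 260+25 = 285
i=5,n=6: c = 285+30 = 315
i=5,n=7: c = 315+35 = 350
i=6,n=3: c = 350+18 = 368
i=6,n=4: c = 368+24 = 392
i=6,n=5: c = 392+30 = 422
i=6,n=6: c = 422+36 = 458
i=6,n=7: c = 458+42 = 500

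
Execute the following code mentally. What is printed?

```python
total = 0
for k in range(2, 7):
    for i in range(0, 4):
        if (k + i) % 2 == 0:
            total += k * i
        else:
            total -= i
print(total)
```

40

k=2,i=0: even sum, total = 0+0 = 0
k=2,i=1: odd sum, total = 0-1 = -1
k=2,i=2: even sum, total = (-1)+4 = 3
k=2,i=3: odd sum, total = 3-3 = 0
k=3,i=0: odd sum, total = 0-0 = 0
k=3,i=1: even sum, total = 0+3 = 3
k=3,i=2: odd sum, total = 3-2 = 1
k=3,i=3: even sum, total = 1+9 = 10
k=4,i=0: even sum, total = 10+0 = 10
k=4,i=1: odd sum, total = 10-1 = 9
k=4,i=2: even sum, total = 9+8 = 17
k=4,i=3: odd sum, total = 17-3 = 14
k=5,i=0: odd sum, total = 14-0 = 14
k=5,i=1: even sum, total = 14+5 = 19
k=5,i=2: odd sum, total = 19-2 = 17
k=5,i=3: even sum, total = 17+15 = 32
k=6,i=0: even sum, total = 32+0 = 32
k=6,i=1: odd sum, total = 32-1 = 31
k=6,i=2: even sum, total = 31+12 = 43
k=6,i=3: odd sum, total = 43-3 = 40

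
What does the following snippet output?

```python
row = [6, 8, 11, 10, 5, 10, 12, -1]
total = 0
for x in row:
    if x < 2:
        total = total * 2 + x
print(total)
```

-1

x=6: not <2
x=8: not <2
x=11: not <2
x=10: not <2
x=5: not <2
x=10: not <2
x=12: not <2
x=-1: <2, total = 0*2+(-1) = -1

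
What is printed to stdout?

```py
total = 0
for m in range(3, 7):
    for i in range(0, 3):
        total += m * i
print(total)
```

54

m=3,i=0: total = 0+0 = 0
m=3,i=1: total = 0+3 = 3
m=3,i=2: total = 3+6 = 9
m=4,i=0: total = 9+0 = 9
m=4,i=1: total = 9+4 = 13
m=4,i=2: total = 13+8 = 21
m=5,i=0: total = 21+0 = 21
m=5,i=1: total = 21+5 = 26
m=5,i=2: total = 26+10 = 36
m=6,i=0: total = 36+0 = 36
m=6,i=1: total = 36+6 = 42
m=6,i=2: total = 42+12 = 54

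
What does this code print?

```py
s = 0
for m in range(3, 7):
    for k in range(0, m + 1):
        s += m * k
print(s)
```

m=3,k=0: s = 0+0 = 0
m=3,k=1: s = 0+3 = 3
m=3,k=2: s = 3+6 = 9
m=3,k=3: s = 9+9 = 18
m=4,k=0: s = 18+0 = 18
m=4,k=1: s = 18+4 = 22
m=4,k=2: s = 22+8 = 30
m=4,k=3: s = 30+12 = 42
m=4,k=4: s = 42+16 = 58
m=5,k=0: s = 58+0 = 58
m=5,k=1: s = 58+5 = 63
m=5,k=2: s = 63+10 = 73
m=5,k=3: s = 73+15 = 88
m=5,k=4: s = 88+20 = 108
m=5,k=5: s = 108+25 = 133
m=6,k=0: s = 133+0 = 133
m=6,k=1: s = 133+6 = 139
m=6,k=2: s = 139+12 = 151
m=6,k=3: s = 151+18 = 169
m=6,k=4: s = 169+24 = 193
m=6,k=5: s = 193+30 = 223
m=6,k=6: s = 223+36 = 259

259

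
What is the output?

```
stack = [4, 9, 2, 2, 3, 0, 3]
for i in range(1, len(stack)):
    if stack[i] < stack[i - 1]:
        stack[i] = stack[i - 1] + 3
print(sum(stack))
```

i=1: 9>=4, unchanged → [4, 9, 2, 2, 3, 0, 3]
i=2: 2<9, stack[2] = 9+3 = 12 → [4, 9, 12, 2, 3, 0, 3]
i=3: 2<12, stack[3] = 12+3 = 15 → [4, 9, 12, 15, 3, 0, 3]
i=4: 3<15, stack[4] = 15+3 = 18 → [4, 9, 12, 15, 18, 0, 3]
i=5: 0<18, stack[5] = 18+3 = 21 → [4, 9, 12, 15, 18, 21, 3]
i=6: 3<21, stack[6] = 21+3 = 24 → [4, 9, 12, 15, 18, 21, 24]
sum = 103

103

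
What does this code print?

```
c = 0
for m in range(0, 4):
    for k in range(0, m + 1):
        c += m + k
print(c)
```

m=0,k=0: c = 0+0 = 0
m=1,k=0: c = 0+1 = 1
m=1,k=1: c = 1+2 = 3
m=2,k=0: c = 3+2 = 5
m=2,k=1: c = 5+3 = 8
m=2,k=2: c = 8+4 = 12
m=3,k=0: c = 12+3 = 15
m=3,k=1: c = 15+4 = 19
m=3,k=2: c = 19+5 = 24
m=3,k=3: c = 24+6 = 30

30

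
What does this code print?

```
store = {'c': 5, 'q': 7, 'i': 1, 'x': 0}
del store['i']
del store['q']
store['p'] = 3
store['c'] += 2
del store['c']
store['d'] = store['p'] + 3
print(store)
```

del 'i' → {'c': 5, 'q': 7, 'x': 0}
del 'q' → {'c': 5, 'x': 0}
store['p'] = 3 → {'c': 5, 'x': 0, 'p': 3}
store['c'] = 5+2 = 7 → {'c': 7, 'x': 0, 'p': 3}
del 'c' → {'x': 0, 'p': 3}
store['d'] = store['p']+3 = 6 → {'x': 0, 'p': 3, 'd': 6}

{'x': 0, 'p': 3, 'd': 6}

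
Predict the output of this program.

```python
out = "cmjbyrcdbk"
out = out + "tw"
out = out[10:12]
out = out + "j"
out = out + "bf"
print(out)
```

+ 'tw' → 'cmjbyrcdbktw'
slice [10:12] → 'tw'
+ 'j' → 'twj'
+ 'bf' → 'twjbf'

twjbf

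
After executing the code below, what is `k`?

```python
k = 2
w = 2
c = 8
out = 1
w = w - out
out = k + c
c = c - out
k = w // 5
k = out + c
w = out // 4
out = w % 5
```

w = 2-1 = 1
out = 2+8 = 10
c = 8-10 = -2
k = 1//5 = 0
k = 10+(-2) = 8
w = 10//4 = 2
out = 2%5 = 2

8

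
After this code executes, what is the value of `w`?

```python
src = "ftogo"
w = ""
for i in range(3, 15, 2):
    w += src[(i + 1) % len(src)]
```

i=3: add src[4]='o' → 'o'
i=5: add src[1]='t' → 'ot'
i=7: add src[3]='g' → 'otg'
i=9: add src[0]='f' → 'otgf'
i=11: add src[2]='o' → 'otgfo'
i=13: add src[4]='o' → 'otgfoo'

'otgfoo'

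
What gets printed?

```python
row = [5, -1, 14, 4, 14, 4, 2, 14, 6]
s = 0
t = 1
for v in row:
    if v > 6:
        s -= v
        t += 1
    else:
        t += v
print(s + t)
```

v=5: not >6; t=6
v=-1: not >6; t=5
v=14: >6, s = 0-14 = -14; t=6
v=4: not >6; t=10
v=14: >6, s = (-14)-14 = -28; t=11
v=4: not >6; t=15
v=2: not >6; t=17
v=14: >6, s = (-28)-14 = -42; t=18
v=6: not >6; t=24
s+t = (-42)+24 = -18

-18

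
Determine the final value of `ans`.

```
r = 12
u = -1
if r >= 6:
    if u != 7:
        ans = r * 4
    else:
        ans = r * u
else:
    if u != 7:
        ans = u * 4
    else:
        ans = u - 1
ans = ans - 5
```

43

r=12, u=-1
r >= 6 is True; u != 7 is True
→ ans = r * 4 = 48
ans = 48-5 = 43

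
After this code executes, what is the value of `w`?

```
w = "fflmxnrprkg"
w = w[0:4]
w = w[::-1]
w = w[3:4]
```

slice [0:4] → 'fflm'
reverse → 'mlff'
slice [3:4] → 'f'

'f'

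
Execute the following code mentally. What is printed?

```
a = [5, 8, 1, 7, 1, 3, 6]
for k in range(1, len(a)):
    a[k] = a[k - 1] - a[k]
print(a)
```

k=1: a[1] = 5-8 = -3 → [5, -3, 1, 7, 1, 3, 6]
k=2: a[2] = (-3)-1 = -4 → [5, -3, -4, 7, 1, 3, 6]
k=3: a[3] = (-4)-7 = -11 → [5, -3, -4, -11, 1, 3, 6]
k=4: a[4] = (-11)-1 = -12 → [5, -3, -4, -11, -12, 3, 6]
k=5: a[5] = (-12)-3 = -15 → [5, -3, -4, -11, -12, -15, 6]
k=6: a[6] = (-15)-6 = -21 → [5, -3, -4, -11, -12, -15, -21]

[5, -3, -4, -11, -12, -15, -21]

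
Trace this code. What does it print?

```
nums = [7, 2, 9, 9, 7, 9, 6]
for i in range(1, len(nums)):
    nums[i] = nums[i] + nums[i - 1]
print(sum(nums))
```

i=1: nums[1] = 2+7 = 9 → [7, 9, 9, 9, 7, 9, 6]
i=2: nums[2] = 9+9 = 18 → [7, 9, 18, 9, 7, 9, 6]
i=3: nums[3] = 9+18 = 27 → [7, 9, 18, 27, 7, 9, 6]
i=4: nums[4] = 7+27 = 34 → [7, 9, 18, 27, 34, 9, 6]
i=5: nums[5] = 9+34 = 43 → [7, 9, 18, 27, 34, 43, 6]
i=6: nums[6] = 6+43 = 49 → [7, 9, 18, 27, 34, 43, 49]
sum = 187

187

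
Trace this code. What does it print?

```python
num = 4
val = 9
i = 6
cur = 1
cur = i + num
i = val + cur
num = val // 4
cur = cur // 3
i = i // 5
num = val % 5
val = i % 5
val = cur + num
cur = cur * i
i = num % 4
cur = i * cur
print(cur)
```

0

cur = 6+4 = 10
i = 9+10 = 19
num = 9//4 = 2
cur = 10//3 = 3
i = 19//5 = 3
num = 9%5 = 4
val = 3%5 = 3
val = 3+4 = 7
cur = 3*3 = 9
i = 4%4 = 0
cur = 0*9 = 0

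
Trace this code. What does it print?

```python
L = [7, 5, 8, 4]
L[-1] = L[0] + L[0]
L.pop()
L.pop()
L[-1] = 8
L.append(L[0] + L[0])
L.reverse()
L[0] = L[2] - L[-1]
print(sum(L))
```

15

L[-1] = L[0]+L[0] = 7+7 = 14 → [7, 5, 8, 14]
pop() removes 14 → [7, 5, 8]
pop() removes 8 → [7, 5]
L[-1] = 8 → [7, 8]
append L[0]+L[0] = 7+7 = 14 → [7, 8, 14]
reverse → [14, 8, 7]
L[0] = L[2]-L[-1] = 7-7 = 0 → [0, 8, 7]
sum = 15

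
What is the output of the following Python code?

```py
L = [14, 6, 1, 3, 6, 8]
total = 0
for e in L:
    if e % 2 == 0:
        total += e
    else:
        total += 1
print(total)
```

36

e=14: even, total = 0+14 = 14
e=6: even, total = 14+6 = 20
e=1: not even, total = 20+1 = 21
e=3: not even, total = 21+1 = 22
e=6: even, total = 22+6 = 28
e=8: even, total = 28+8 = 36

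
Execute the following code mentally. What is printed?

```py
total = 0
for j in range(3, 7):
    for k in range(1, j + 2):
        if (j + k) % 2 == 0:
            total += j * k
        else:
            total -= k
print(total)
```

110

j=3,k=1: even sum, total = 0+3 = 3
j=3,k=2: odd sum, total = 3-2 = 1
j=3,k=3: even sum, total = 1+9 = 10
j=3,k=4: odd sum, total = 10-4 = 6
j=4,k=1: odd sum, total = 6-1 = 5
j=4,k=2: even sum, total = 5+8 = 13
j=4,k=3: odd sum, total = 13-3 = 10
j=4,k=4: even sum, total = 10+16 = 26
j=4,k=5: odd sum, total = 26-5 = 21
j=5,k=1: even sum, total = 21+5 = 26
j=5,k=2: odd sum, total = 26-2 = 24
j=5,k=3: even sum, total = 24+15 = 39
j=5,k=4: odd sum, total = 39-4 = 35
j=5,k=5: even sum, total = 35+25 = 60
j=5,k=6: odd sum, total = 60-6 = 54
j=6,k=1: odd sum, total = 54-1 = 53
j=6,k=2: even sum, total = 53+12 = 65
j=6,k=3: odd sum, total = 65-3 = 62
j=6,k=4: even sum, total = 62+24 = 86
j=6,k=5: odd sum, total = 86-5 = 81
j=6,k=6: even sum, total = 81+36 = 117
j=6,k=7: odd sum, total = 117-7 = 110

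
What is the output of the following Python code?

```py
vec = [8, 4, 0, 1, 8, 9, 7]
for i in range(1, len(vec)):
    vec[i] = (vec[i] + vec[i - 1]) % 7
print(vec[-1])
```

2

i=1: vec[1] = (4+8)%7 = 5 → [8, 5, 0, 1, 8, 9, 7]
i=2: vec[2] = (0+5)%7 = 5 → [8, 5, 5, 1, 8, 9, 7]
i=3: vec[3] = (1+5)%7 = 6 → [8, 5, 5, 6, 8, 9, 7]
i=4: vec[4] = (8+6)%7 = 0 → [8, 5, 5, 6, 0, 9, 7]
i=5: vec[5] = (9+0)%7 = 2 → [8, 5, 5, 6, 0, 2, 7]
i=6: vec[6] = (7+2)%7 = 2 → [8, 5, 5, 6, 0, 2, 2]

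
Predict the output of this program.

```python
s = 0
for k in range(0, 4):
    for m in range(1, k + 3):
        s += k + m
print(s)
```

60

k=0,m=1: s = 0+1 = 1
k=0,m=2: s = 1+2 = 3
k=1,m=1: s = 3+2 = 5
k=1,m=2: s = 5+3 = 8
k=1,m=3: s = 8+4 = 12
k=2,m=1: s = 12+3 = 15
k=2,m=2: s = 15+4 = 19
k=2,m=3: s = 19+5 = 24
k=2,m=4: s = 24+6 = 30
k=3,m=1: s = 30+4 = 34
k=3,m=2: s = 34+5 = 39
k=3,m=3: s = 39+6 = 45
k=3,m=4: s = 45+7 = 52
k=3,m=5: s = 52+8 = 60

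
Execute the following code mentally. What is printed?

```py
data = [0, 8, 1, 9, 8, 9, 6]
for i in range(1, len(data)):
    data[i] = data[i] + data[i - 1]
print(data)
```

[0, 8, 9, 18, 26, 35, 41]

i=1: data[1] = 8+0 = 8 → [0, 8, 1, 9, 8, 9, 6]
i=2: data[2] = 1+8 = 9 → [0, 8, 9, 9, 8, 9, 6]
i=3: data[3] = 9+9 = 18 → [0, 8, 9, 18, 8, 9, 6]
i=4: data[4] = 8+18 = 26 → [0, 8, 9, 18, 26, 9, 6]
i=5: data[5] = 9+26 = 35 → [0, 8, 9, 18, 26, 35, 6]
i=6: data[6] = 6+35 = 41 → [0, 8, 9, 18, 26, 35, 41]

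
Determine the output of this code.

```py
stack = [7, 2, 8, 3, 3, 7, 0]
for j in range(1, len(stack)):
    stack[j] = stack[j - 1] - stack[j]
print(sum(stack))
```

j=1: stack[1] = 7-2 = 5 → [7, 5, 8, 3, 3, 7, 0]
j=2: stack[2] = 5-8 = -3 → [7, 5, -3, 3, 3, 7, 0]
j=3: stack[3] = (-3)-3 = -6 → [7, 5, -3, -6, 3, 7, 0]
j=4: stack[4] = (-6)-3 = -9 → [7, 5, -3, -6, -9, 7, 0]
j=5: stack[5] = (-9)-7 = -16 → [7, 5, -3, -6, -9, -16, 0]
j=6: stack[6] = (-16)-0 = -16 → [7, 5, -3, -6, -9, -16, -16]
sum = -38

-38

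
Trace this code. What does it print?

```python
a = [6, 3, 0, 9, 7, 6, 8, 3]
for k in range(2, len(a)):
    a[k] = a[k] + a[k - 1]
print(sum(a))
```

137

k=2: a[2] = 0+3 = 3 → [6, 3, 3, 9, 7, 6, 8, 3]
k=3: a[3] = 9+3 = 12 → [6, 3, 3, 12, 7, 6, 8, 3]
k=4: a[4] = 7+12 = 19 → [6, 3, 3, 12, 19, 6, 8, 3]
k=5: a[5] = 6+19 = 25 → [6, 3, 3, 12, 19, 25, 8, 3]
k=6: a[6] = 8+25 = 33 → [6, 3, 3, 12, 19, 25, 33, 3]
k=7: a[7] = 3+33 = 36 → [6, 3, 3, 12, 19, 25, 33, 36]
sum = 137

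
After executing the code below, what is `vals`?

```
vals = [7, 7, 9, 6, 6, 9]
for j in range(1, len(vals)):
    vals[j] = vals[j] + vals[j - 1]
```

[7, 14, 23, 29, 35, 44]

j=1: vals[1] = 7+7 = 14 → [7, 14, 9, 6, 6, 9]
j=2: vals[2] = 9+14 = 23 → [7, 14, 23, 6, 6, 9]
j=3: vals[3] = 6+23 = 29 → [7, 14, 23, 29, 6, 9]
j=4: vals[4] = 6+29 = 35 → [7, 14, 23, 29, 35, 9]
j=5: vals[5] = 9+35 = 44 → [7, 14, 23, 29, 35, 44]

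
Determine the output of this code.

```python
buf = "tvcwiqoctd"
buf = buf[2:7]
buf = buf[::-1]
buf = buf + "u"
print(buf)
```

oqiwcu

slice [2:7] → 'cwiqo'
reverse → 'oqiwc'
+ 'u' → 'oqiwcu'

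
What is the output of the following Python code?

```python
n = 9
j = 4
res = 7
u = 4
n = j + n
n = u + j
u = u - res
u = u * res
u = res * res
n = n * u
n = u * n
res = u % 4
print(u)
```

n = 4+9 = 13
n = 4+4 = 8
u = 4-7 = -3
u = (-3)*7 = -21
u = 7*7 = 49
n = 8*49 = 392
n = 49*392 = 19208
res = 49%4 = 1

49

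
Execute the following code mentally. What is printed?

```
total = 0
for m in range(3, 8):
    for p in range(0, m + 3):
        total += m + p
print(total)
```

m=3,p=0: total = 0+3 = 3
m=3,p=1: total = 3+4 = 7
m=3,p=2: total = 7+5 = 12
m=3,p=3: total = 12+6 = 18
m=3,p=4: total = 18+7 = 25
m=3,p=5: total = 25+8 = 33
m=4,p=0: total = 33+4 = 37
m=4,p=1: total = 37+5 = 42
m=4,p=2: total = 42+6 = 48
m=4,p=3: total = 48+7 = 55
m=4,p=4: total = 55+8 = 63
m=4,p=5: total = 63+9 = 72
m=4,p=6: total = 72+10 = 82
m=5,p=0: total = 82+5 = 87
m=5,p=1: total = 87+6 = 93
m=5,p=2: total = 93+7 = 100
m=5,p=3: total = 100+8 = 108
m=5,p=4: total = 108+9 = 117
m=5,p=5: total = 117+10 = 127
m=5,p=6: total = 127+11 = 138
m=5,p=7: total = 138+12 = 150
m=6,p=0: total = 150+6 = 156
m=6,p=1: total = 156+7 = 163
m=6,p=2: total = 163+8 = 171
m=6,p=3: total = 171+9 = 180
m=6,p=4: total = 180+10 = 190
m=6,p=5: total = 190+11 = 201
m=6,p=6: total = 201+12 = 213
m=6,p=7: total = 213+13 = 226
m=6,p=8: total = 226+14 = 240
m=7,p=0: total = 240+7 = 247
m=7,p=1: total = 247+8 = 255
m=7,p=2: total = 255+9 = 264
m=7,p=3: total = 264+10 = 274
m=7,p=4: total = 274+11 = 285
m=7,p=5: total = 285+12 = 297
m=7,p=6: total = 297+13 = 310
m=7,p=7: total = 310+14 = 324
m=7,p=8: total = 324+15 = 339
m=7,p=9: total = 339+16 = 355

355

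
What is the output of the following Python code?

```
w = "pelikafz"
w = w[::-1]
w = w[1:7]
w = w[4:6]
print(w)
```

le

reverse → 'zfakilep'
slice [1:7] → 'fakile'
slice [4:6] → 'le'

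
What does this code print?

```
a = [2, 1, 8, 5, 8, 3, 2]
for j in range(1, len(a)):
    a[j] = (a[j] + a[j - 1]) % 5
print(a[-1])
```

j=1: a[1] = (1+2)%5 = 3 → [2, 3, 8, 5, 8, 3, 2]
j=2: a[2] = (8+3)%5 = 1 → [2, 3, 1, 5, 8, 3, 2]
j=3: a[3] = (5+1)%5 = 1 → [2, 3, 1, 1, 8, 3, 2]
j=4: a[4] = (8+1)%5 = 4 → [2, 3, 1, 1, 4, 3, 2]
j=5: a[5] = (3+4)%5 = 2 → [2, 3, 1, 1, 4, 2, 2]
j=6: a[6] = (2+2)%5 = 4 → [2, 3, 1, 1, 4, 2, 4]

4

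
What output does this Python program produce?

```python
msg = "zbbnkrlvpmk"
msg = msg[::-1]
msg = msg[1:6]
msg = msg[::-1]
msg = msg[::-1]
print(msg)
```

mpvlr

reverse → 'kmpvlrknbbz'
slice [1:6] → 'mpvlr'
reverse → 'rlvpm'
reverse → 'mpvlr'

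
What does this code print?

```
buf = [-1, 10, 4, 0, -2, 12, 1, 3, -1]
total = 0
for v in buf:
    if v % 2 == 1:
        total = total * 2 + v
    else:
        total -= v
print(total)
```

-191

v=-1: odd, total = 0*2+(-1) = -1
v=10: not odd, total = (-1)-10 = -11
v=4: not odd, total = (-11)-4 = -15
v=0: not odd, total = (-15)-0 = -15
v=-2: not odd, total = (-15)-(-2) = -13
v=12: not odd, total = (-13)-12 = -25
v=1: odd, total = (-25)*2+1 = -49
v=3: odd, total = (-49)*2+3 = -95
v=-1: odd, total = (-95)*2+(-1) = -191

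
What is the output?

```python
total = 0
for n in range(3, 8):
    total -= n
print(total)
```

n=3: total = 0-3 = -3
n=4: total = (-3)-4 = -7
n=5: total = (-7)-5 = -12
n=6: total = (-12)-6 = -18
n=7: total = (-18)-7 = -25

-25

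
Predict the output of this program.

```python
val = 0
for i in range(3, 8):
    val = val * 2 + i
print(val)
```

i=3: val = 0*2+3 = 3
i=4: val = 3*2+4 = 10
i=5: val = 10*2+5 = 25
i=6: val = 25*2+6 = 56
i=7: val = 56*2+7 = 119

119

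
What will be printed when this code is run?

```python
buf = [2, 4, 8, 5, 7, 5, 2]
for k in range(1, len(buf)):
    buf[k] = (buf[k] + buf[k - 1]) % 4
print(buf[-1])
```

k=1: buf[1] = (4+2)%4 = 2 → [2, 2, 8, 5, 7, 5, 2]
k=2: buf[2] = (8+2)%4 = 2 → [2, 2, 2, 5, 7, 5, 2]
k=3: buf[3] = (5+2)%4 = 3 → [2, 2, 2, 3, 7, 5, 2]
k=4: buf[4] = (7+3)%4 = 2 → [2, 2, 2, 3, 2, 5, 2]
k=5: buf[5] = (5+2)%4 = 3 → [2, 2, 2, 3, 2, 3, 2]
k=6: buf[6] = (2+3)%4 = 1 → [2, 2, 2, 3, 2, 3, 1]

1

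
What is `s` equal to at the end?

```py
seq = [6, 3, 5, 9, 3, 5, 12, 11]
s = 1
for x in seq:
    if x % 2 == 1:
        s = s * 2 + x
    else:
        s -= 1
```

x=6: not odd, s = 1-1 = 0
x=3: odd, s = 0*2+3 = 3
x=5: odd, s = 3*2+5 = 11
x=9: odd, s = 11*2+9 = 31
x=3: odd, s = 31*2+3 = 65
x=5: odd, s = 65*2+5 = 135
x=12: not odd, s = 135-1 = 134
x=11: odd, s = 134*2+11 = 279

279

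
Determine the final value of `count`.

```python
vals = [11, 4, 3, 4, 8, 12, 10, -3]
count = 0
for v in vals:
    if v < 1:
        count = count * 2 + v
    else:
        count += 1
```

11

v=11: not <1, count = 0+1 = 1
v=4: not <1, count = 1+1 = 2
v=3: not <1, count = 2+1 = 3
v=4: not <1, count = 3+1 = 4
v=8: not <1, count = 4+1 = 5
v=12: not <1, count = 5+1 = 6
v=10: not <1, count = 6+1 = 7
v=-3: <1, count = 7*2+(-3) = 11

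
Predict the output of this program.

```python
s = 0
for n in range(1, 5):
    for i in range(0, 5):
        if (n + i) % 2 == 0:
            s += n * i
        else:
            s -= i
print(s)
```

n=1,i=0: odd sum, s = 0-0 = 0
n=1,i=1: even sum, s = 0+1 = 1
n=1,i=2: odd sum, s = 1-2 = -1
n=1,i=3: even sum, s = (-1)+3 = 2
n=1,i=4: odd sum, s = 2-4 = -2
n=2,i=0: even sum, s = (-2)+0 = -2
n=2,i=1: odd sum, s = (-2)-1 = -3
n=2,i=2: even sum, s = (-3)+4 = 1
n=2,i=3: odd sum, s = 1-3 = -2
n=2,i=4: even sum, s = (-2)+8 = 6
n=3,i=0: odd sum, s = 6-0 = 6
n=3,i=1: even sum, s = 6+3 = 9
n=3,i=2: odd sum, s = 9-2 = 7
n=3,i=3: even sum, s = 7+9 = 16
n=3,i=4: odd sum, s = 16-4 = 12
n=4,i=0: even sum, s = 12+0 = 12
n=4,i=1: odd sum, s = 12-1 = 11
n=4,i=2: even sum, s = 11+8 = 19
n=4,i=3: odd sum, s = 19-3 = 16
n=4,i=4: even sum, s = 16+16 = 32

32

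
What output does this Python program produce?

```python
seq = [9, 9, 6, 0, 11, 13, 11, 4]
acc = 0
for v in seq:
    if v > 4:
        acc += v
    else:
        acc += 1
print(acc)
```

v=9: >4, acc = 0+9 = 9
v=9: >4, acc = 9+9 = 18
v=6: >4, acc = 18+6 = 24
v=0: not >4, acc = 24+1 = 25
v=11: >4, acc = 25+11 = 36
v=13: >4, acc = 36+13 = 49
v=11: >4, acc = 49+11 = 60
v=4: not >4, acc = 60+1 = 61

61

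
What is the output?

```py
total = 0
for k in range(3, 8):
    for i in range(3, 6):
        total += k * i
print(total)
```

k=3,i=3: total = 0+9 = 9
k=3,i=4: total = 9+12 = 21
k=3,i=5: total = 21+15 = 36
k=4,i=3: total = 36+12 = 48
k=4,i=4: total = 48+16 = 64
k=4,i=5: total = 64+20 = 84
k=5,i=3: total = 84+15 = 99
k=5,i=4: total = 99+20 = 119
k=5,i=5: total = 119+25 = 144
k=6,i=3: total = 144+18 = 162
k=6,i=4: total = 162+24 = 186
k=6,i=5: total = 186+30 = 216
k=7,i=3: total = 216+21 = 237
k=7,i=4: total = 237+28 = 265
k=7,i=5: total = 265+35 = 300

300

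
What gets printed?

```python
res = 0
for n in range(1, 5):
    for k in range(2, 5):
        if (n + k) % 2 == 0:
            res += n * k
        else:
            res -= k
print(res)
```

n=1,k=2: odd sum, res = 0-2 = -2
n=1,k=3: even sum, res = (-2)+3 = 1
n=1,k=4: odd sum, res = 1-4 = -3
n=2,k=2: even sum, res = (-3)+4 = 1
n=2,k=3: odd sum, res = 1-3 = -2
n=2,k=4: even sum, res = (-2)+8 = 6
n=3,k=2: odd sum, res = 6-2 = 4
n=3,k=3: even sum, res = 4+9 = 13
n=3,k=4: odd sum, res = 13-4 = 9
n=4,k=2: even sum, res = 9+8 = 17
n=4,k=3: odd sum, res = 17-3 = 14
n=4,k=4: even sum, res = 14+16 = 30

30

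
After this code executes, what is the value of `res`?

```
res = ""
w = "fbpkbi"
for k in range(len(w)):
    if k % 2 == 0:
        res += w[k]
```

k=0: add 'f' → 'f'
k=1: skip
k=2: add 'p' → 'fp'
k=3: skip
k=4: add 'b' → 'fpb'
k=5: skip

'fpb'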